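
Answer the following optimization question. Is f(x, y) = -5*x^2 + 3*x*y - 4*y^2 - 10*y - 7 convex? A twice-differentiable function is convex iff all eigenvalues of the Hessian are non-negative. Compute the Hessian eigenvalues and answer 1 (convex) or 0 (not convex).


The Hessian of f(x,y) = -5*x^2 + 3*x*y - 4*y^2 - 10*y - 7 is:
H = [[-10, 3], [3, -8]]
Trace = -10 - 8 = -18
Determinant = -10*-8 - (3)^2 = 71
Discriminant = (-18)^2 - 4*71 = 40.0
Eigenvalues: lambda_1 = -12.1623, lambda_2 = -5.8377
The function is not convex.

0


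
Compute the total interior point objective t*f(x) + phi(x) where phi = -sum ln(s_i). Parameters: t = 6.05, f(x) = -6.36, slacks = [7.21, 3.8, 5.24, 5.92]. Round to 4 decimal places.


Step 1: Compute log-barrier.
ln values: [1.9755, 1.335, 1.6563, 1.7783]
phi = -(1.9755 + 1.335 + 1.6563 + 1.7783) = -6.7451
Step 2: Compute augmented objective.
t*f(x) = 6.05*-6.36 = -38.478
Total = -38.478 - 6.7451 = -45.2231


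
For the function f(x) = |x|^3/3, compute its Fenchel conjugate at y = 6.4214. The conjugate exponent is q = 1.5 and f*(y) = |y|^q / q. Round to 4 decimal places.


The conjugate exponent q satisfies 1/p + 1/q = 1.
p = 3, so q = 3/(3 - 1) = 1.5
|y|^q = 6.4214^1.5 = 16.2721
f*(6.4214) = 16.2721 / 1.5 = 10.8481


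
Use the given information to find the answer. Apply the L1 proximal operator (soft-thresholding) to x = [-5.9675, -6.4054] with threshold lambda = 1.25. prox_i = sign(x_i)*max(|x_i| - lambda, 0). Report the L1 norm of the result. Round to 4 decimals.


Soft-thresholding with lambda = 1.25:
prox(-5.9675) = sign(-5.9675)*max(|-5.9675| - 1.25, 0) = -4.7175
prox(-6.4054) = sign(-6.4054)*max(|-6.4054| - 1.25, 0) = -5.1554
prox(x) = [-4.7175, -5.1554]
||prox(x)||_1 = 4.7175 + 5.1554 = 9.8729


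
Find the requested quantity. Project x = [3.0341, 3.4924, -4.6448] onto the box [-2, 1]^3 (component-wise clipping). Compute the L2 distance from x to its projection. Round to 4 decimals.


Project each component onto [-2, 1].
clip(3.0341) = 1.0, clip(3.4924) = 1.0, clip(-4.6448) = -2.0
Projection = [1.0, 1.0, -2.0]
Squared diffs: [4.1376, 6.2121, 6.995]
Distance = sqrt(17.3447) = 4.1647


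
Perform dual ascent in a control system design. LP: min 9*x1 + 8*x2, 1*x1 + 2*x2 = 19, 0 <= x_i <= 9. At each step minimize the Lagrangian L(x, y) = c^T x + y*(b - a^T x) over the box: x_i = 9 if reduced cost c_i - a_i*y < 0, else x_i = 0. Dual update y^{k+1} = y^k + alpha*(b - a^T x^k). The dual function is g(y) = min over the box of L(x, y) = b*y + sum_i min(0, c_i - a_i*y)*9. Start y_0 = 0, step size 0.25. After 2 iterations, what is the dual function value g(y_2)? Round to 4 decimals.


Dual ascent for LP: min 9*x1 + 8*x2, 1*x1 + 2*x2 = 19, 0 <= x_i <= 9
Step 1: y^k = 0.0, reduced costs: (9.0, 8.0)
  x^k = (0.0, 0.0), subgradient = b - a^T x = 19.0
  y^{k+1} = 0.0 + 0.25*19.0 = 4.75
Step 2: y^k = 4.75, reduced costs: (4.25, -1.5)
  x^k = (0.0, 9.0), subgradient = b - a^T x = 1.0
  y^{k+1} = 4.75 + 0.25*1.0 = 5.0
Dual objective at y_2 = 5.0: reduced costs (4.0, -2.0), box minimizer x = (0.0, 9.0)
g(y_2) = b*y + (c1 - a1*y)*x1 + (c2 - a2*y)*x2 = 19*5.0 + 4.0*0.0 + (-2.0)*9.0 = 95.0 + 0.0 - 18.0 = 77.0


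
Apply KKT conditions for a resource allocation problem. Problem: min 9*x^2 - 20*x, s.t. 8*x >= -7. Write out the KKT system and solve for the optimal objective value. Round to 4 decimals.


Step 1: Try lambda = 0 (constraint inactive).
Stationarity: 2*9*x - 20 = 0
x* = 20/(2*9) = 10/9 = 1.1111 (rounded; the exact value 10/9 is used below)
Check constraint: 8*1.1111 = 8.8888 >= -7 -- satisfied.
Step 2: Compute optimal value.
f(x*) = 9*(10/9)^2 - 20*(10/9) = -11.1111


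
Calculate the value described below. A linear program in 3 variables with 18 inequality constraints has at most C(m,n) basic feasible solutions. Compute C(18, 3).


Each vertex corresponds to some choice of n active constraints out of m, so the number of vertices is at most C(m, n) = m! / (n!(m-n)!).
m = 18, n = 3
Numerator: 18 * 17 * 16
Denominator: 3! = 6
C(18, 3) = 816


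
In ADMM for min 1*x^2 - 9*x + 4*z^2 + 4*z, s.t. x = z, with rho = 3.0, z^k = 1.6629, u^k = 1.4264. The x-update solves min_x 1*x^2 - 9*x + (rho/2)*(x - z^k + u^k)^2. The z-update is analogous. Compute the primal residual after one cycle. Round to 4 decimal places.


ADMM iteration with rho = 3.0, z^k = 1.6629, u^k = 1.4264
Step 1: x-update.
Minimize 1*x^2 - 9*x + (3.0/2)*(x - 1.6629 + 1.4264)^2
FOC: (2*1 + 3.0)*x = 9 + 3.0*(1.6629 - 1.4264)
x^{k+1} = 1.9419
Step 2: z-update.
Minimize 4*z^2 + 4*z + (3.0/2)*(1.9419 - z + 1.4264)^2
FOC: (2*4 + 3.0)*z = -4 + 3.0*(1.9419 + 1.4264)
z^{k+1} = 0.555
Step 3: u-update.
u^{k+1} = 1.4264 + 1.9419 - 0.555 = 2.8133
Step 4: Primal residual = |1.9419 - 0.555| = 1.3869


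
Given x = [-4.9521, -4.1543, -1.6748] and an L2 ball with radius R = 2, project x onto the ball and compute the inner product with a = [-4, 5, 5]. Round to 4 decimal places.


Step 1: Compute ||x|| (intermediates to 6 decimals).
||x|| = sqrt((-4.9521)^2 + (-4.1543)^2 + (-1.6748)^2) = 6.677309
Step 2: Project.
Since ||x|| > R, scale = R/||x|| = 2/6.677309 = 0.299522, proj(x) = scale * x
proj(x) = [-1.483263, -1.244304, -0.501639]
Step 3: Dot product.
a^T * proj(x) = -4*(-1.483263) + 5*(-1.244304) + 5*(-0.501639) = -2.7967


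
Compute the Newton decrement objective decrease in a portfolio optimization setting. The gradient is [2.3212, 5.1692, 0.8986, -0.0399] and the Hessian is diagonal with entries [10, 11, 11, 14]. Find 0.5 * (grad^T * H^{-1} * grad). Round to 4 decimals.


Step 1: H is diagonal, so H^(-1) * g = [0.2321, 0.4699, 0.0817, -0.0029].
Step 2: g^T H^(-1) g = sum_i g_i^2 / H_ii
  = (2.3212)^2/10 + (5.1692)^2/11 + (0.8986)^2/11 + (-0.0399)^2/14
  = 0.5388 + 2.4291 + 0.0734 + 0.0001 = 3.0415
Step 3: Objective decrease = 0.5 * g^T H^(-1) g = 1.5207


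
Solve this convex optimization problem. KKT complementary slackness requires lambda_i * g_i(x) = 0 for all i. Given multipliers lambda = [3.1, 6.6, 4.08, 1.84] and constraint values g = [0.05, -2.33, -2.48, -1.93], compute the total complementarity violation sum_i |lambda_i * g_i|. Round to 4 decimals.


KKT complementary slackness check:
lambda_1 * g_1 = 3.1 * 0.05 = 0.155
lambda_2 * g_2 = 6.6 * -2.33 = -15.378
lambda_3 * g_3 = 4.08 * -2.48 = -10.1184
lambda_4 * g_4 = 1.84 * -1.93 = -3.5512
Total violation = 0.155 + 15.378 + 10.1184 + 3.5512 = 29.2026


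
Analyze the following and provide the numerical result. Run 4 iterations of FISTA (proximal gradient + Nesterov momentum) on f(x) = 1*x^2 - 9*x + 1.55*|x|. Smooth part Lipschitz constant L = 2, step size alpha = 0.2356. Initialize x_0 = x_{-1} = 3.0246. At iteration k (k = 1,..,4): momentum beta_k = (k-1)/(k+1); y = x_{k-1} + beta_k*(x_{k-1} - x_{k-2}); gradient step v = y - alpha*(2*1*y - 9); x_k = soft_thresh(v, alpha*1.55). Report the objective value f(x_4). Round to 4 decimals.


FISTA on f(x) = 1*x^2 - 9*x + 1.55*|x|
L = 2, alpha = 0.2356
Iteration 1: beta = 0.0, y = 3.0246 + 0.0*(3.0246 - 3.0246) = 3.0246
  grad(y) = -2.9508, v = y - alpha*grad = 3.7198
  prox(v) = soft_thresh(3.7198, 0.3652) = 3.3546
Iteration 2: beta = 0.3333, y = 3.3546 + 0.3333*(3.3546 - 3.0246) = 3.4646
  grad(y) = -2.0707, v = y - alpha*grad = 3.9525
  prox(v) = soft_thresh(3.9525, 0.3652) = 3.5873
Iteration 3: beta = 0.5, y = 3.5873 + 0.5*(3.5873 - 3.3546) = 3.7037
  grad(y) = -1.5927, v = y - alpha*grad = 4.0789
  prox(v) = soft_thresh(4.0789, 0.3652) = 3.7137
Iteration 4: beta = 0.6, y = 3.7137 + 0.6*(3.7137 - 3.5873) = 3.7896
  grad(y) = -1.4209, v = y - alpha*grad = 4.1243
  prox(v) = soft_thresh(4.1243, 0.3652) = 3.7591
f(x_4) = 1*3.7591^2 - 9*3.7591 + 1.55*|3.7591| = -13.8745


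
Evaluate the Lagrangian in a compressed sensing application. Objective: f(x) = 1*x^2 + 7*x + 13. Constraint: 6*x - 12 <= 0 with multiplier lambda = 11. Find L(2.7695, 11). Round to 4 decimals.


Step 1: Evaluate f(x).
f(2.7695) = 1*2.7695^2 + 7*2.7695 + 13 = 40.0566
Step 2: Evaluate g(x).
g(2.7695) = 6*2.7695 - 12 = 4.617
Step 3: Compute Lagrangian.
L = 40.0566 + 11*4.617 = 90.8436


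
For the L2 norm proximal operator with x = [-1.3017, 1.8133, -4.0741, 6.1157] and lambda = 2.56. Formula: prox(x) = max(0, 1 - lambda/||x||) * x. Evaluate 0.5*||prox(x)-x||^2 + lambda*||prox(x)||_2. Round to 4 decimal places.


Step 1: Compute ||x||.
||x|| = 7.68
Step 2: Compute scaling factor.
scale = max(0, 1 - 2.56/7.68) = 0.6667
Step 3: prox(x) = [-0.8678, 1.2089, -2.7161, 4.0771]
||prox(x)|| = 5.12
Step 4: Proximal objective.
0.5*||prox-x||^2 = 3.2768
lambda*||prox|| = 13.1072
Total = 16.384


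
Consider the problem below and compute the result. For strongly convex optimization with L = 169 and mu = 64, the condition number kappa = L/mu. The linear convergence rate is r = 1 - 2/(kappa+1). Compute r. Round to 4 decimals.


Step 1: Compute the condition number.
kappa = L/mu = 169/64 = 2.6406
Step 2: Compute the convergence rate.
r = 1 - 2/(kappa + 1) = 1 - 2*mu/(L + mu) = (L - mu)/(L + mu) = 105/233 = 0.4506


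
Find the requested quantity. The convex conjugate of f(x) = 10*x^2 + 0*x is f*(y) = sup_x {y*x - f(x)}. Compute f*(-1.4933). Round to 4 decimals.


f*(y) = sup_x {y*x - a*x^2 - b*x} = sup_x {(y-b)*x - a*x^2}
FOC: (y - b) - 2a*x = 0 => x* = (y - b)/(2a)
x* = (-1.4933 - 0)/(2*10) = -0.0747
f*(-1.4933) = (y-b)^2/(4a) = (-1.4933 - 0)^2/(4*10)
= 2.2299/40 = 0.0557


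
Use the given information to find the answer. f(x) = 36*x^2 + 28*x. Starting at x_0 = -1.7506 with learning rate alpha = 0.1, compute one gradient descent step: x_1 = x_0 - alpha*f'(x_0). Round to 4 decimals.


We compute the gradient at x_0 and apply the update.
f'(x) = 72*x + 28
f'(-1.7506) = 72*-1.7506 + 28 = -98.0432
x_1 = -1.7506 - 0.1*-98.0432 = 8.0537


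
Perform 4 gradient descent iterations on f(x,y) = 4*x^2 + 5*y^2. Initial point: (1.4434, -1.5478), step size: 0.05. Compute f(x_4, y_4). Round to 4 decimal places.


Gradient descent on f(x,y) = 4*x^2 + 5*y^2.
Starting point: (1.4434, -1.5478), alpha = 0.05
Step 1: grad_x = 2*4*1.4434 = 11.5472, grad_y = 2*5*-1.5478 = -15.478
  x_1 = 1.4434 - 0.05*11.5472 = 0.866
  y_1 = -1.5478 - 0.05*-15.478 = -0.7739
Step 2: grad_x = 2*4*0.866 = 6.9283, grad_y = 2*5*-0.7739 = -7.739
  x_2 = 0.866 - 0.05*6.9283 = 0.5196
  y_2 = -0.7739 - 0.05*-7.739 = -0.387
Step 3: grad_x = 2*4*0.5196 = 4.157, grad_y = 2*5*-0.387 = -3.8695
  x_3 = 0.5196 - 0.05*4.157 = 0.3118
  y_3 = -0.387 - 0.05*-3.8695 = -0.1935
Step 4: grad_x = 2*4*0.3118 = 2.4942, grad_y = 2*5*-0.1935 = -1.9348
  x_4 = 0.3118 - 0.05*2.4942 = 0.1871
  y_4 = -0.1935 - 0.05*-1.9348 = -0.0967
f(0.1871, -0.0967) = 4*0.1871^2 + 5*(-0.0967)^2 = 0.1868


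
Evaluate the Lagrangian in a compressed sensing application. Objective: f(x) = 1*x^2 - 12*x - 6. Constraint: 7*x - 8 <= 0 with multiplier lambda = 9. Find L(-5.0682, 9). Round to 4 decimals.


Step 1: Evaluate f(x).
f(-5.0682) = 1*(-5.0682)^2 - 12*(-5.0682) - 6 = 80.5051
Step 2: Evaluate g(x).
g(-5.0682) = 7*-5.0682 - 8 = -43.4774
Step 3: Compute Lagrangian.
L = 80.5051 + 9*-43.4774 = -310.7915


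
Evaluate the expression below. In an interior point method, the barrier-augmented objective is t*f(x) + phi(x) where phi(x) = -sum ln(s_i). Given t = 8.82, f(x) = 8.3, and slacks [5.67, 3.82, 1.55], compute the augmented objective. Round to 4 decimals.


Step 1: Compute log-barrier.
ln values: [1.7352, 1.3403, 0.4383]
phi = -(1.7352 + 1.3403 + 0.4383) = -3.5137
Step 2: Compute augmented objective.
t*f(x) = 8.82*8.3 = 73.206
Total = 73.206 - 3.5137 = 69.6923


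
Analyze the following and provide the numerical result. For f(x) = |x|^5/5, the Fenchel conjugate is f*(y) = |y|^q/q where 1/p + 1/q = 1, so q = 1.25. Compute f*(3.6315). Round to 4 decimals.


The conjugate exponent q satisfies 1/p + 1/q = 1.
p = 5, so q = 5/(5 - 1) = 1.25
|y|^q = 3.6315^1.25 = 5.0131
f*(3.6315) = 5.0131 / 1.25 = 4.0105


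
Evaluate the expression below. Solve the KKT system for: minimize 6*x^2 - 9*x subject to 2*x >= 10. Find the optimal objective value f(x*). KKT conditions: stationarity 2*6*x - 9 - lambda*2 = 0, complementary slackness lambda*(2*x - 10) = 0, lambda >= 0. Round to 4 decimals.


Step 1: Try lambda = 0 (constraint inactive).
x_unc = 9/(2*6) = 0.75
Check: 2*0.75 = 1.5 < 10 -- violated!
Step 2: Constraint must be active: 2*x = 10
x* = 10/2 = 5.0
lambda = (2*6*5.0 - 9)/2 = 25.5
Step 3: Compute optimal value.
f(x*) = 6*5.0^2 - 9*5.0 = 105.0


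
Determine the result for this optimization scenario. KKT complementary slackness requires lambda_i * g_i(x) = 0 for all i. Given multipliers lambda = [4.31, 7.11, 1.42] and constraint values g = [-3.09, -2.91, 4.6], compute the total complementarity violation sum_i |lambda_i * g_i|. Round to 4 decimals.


KKT complementary slackness check:
lambda_1 * g_1 = 4.31 * -3.09 = -13.3179
lambda_2 * g_2 = 7.11 * -2.91 = -20.6901
lambda_3 * g_3 = 1.42 * 4.6 = 6.532
Total violation = 13.3179 + 20.6901 + 6.532 = 40.54


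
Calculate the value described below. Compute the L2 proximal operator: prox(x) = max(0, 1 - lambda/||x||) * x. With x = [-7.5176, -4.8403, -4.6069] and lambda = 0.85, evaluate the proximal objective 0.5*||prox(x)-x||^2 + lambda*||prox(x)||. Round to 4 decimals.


Step 1: Compute ||x||.
||x|| = 10.0581
Step 2: Compute scaling factor.
scale = max(0, 1 - 0.85/10.0581) = 0.9155
Step 3: prox(x) = [-6.8823, -4.4313, -4.2176]
||prox(x)|| = 9.2081
Step 4: Proximal objective.
0.5*||prox-x||^2 = 0.3613
lambda*||prox|| = 7.8269
Total = 8.1882


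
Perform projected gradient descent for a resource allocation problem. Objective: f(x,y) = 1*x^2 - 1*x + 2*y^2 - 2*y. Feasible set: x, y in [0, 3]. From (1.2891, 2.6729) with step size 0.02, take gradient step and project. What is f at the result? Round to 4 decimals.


Step 1: Compute gradient at (1.2891, 2.6729).
grad_x = 2*1*1.2891 - 1 = 1.5782
grad_y = 2*2*2.6729 - 2 = 8.6916
Step 2: Gradient step.
x_raw = 1.2891 - 0.02*1.5782 = 1.2575
y_raw = 2.6729 - 0.02*8.6916 = 2.4991
Step 3: Project onto [0, 3].
x_proj = clip(1.2575) = 1.2575
y_proj = clip(2.4991) = 2.4991
Step 4: Evaluate f.
f(1.2575, 2.4991) = 7.8164


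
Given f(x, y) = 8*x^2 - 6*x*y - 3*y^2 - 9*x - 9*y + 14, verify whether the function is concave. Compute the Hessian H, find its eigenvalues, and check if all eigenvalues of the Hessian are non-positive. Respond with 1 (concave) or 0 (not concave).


The Hessian of f(x,y) = 8*x^2 - 6*x*y - 3*y^2 - 9*x - 9*y + 14 is:
H = [[16, -6], [-6, -6]]
Trace = 16 - 6 = 10
Determinant = 16*-6 - (-6)^2 = -132
Discriminant = (10)^2 - 4*-132 = 628.0
Eigenvalues: lambda_1 = -7.53, lambda_2 = 17.53
The function is not concave.

0


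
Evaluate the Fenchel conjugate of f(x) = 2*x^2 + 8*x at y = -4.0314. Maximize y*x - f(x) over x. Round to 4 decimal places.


f*(y) = sup_x {y*x - a*x^2 - b*x} = sup_x {(y-b)*x - a*x^2}
FOC: (y - b) - 2a*x = 0 => x* = (y - b)/(2a)
x* = (-4.0314 - 8)/(2*2) = -3.0079
f*(-4.0314) = (y-b)^2/(4a) = (-4.0314 - 8)^2/(4*2)
= 144.7546/8 = 18.0943


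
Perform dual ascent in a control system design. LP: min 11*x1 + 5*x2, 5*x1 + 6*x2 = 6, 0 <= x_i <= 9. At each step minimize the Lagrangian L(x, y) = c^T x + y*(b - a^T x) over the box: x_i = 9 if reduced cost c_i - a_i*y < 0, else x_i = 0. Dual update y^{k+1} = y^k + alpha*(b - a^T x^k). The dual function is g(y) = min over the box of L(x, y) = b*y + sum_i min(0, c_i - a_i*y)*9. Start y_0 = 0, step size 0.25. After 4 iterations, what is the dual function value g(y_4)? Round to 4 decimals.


Dual ascent for LP: min 11*x1 + 5*x2, 5*x1 + 6*x2 = 6, 0 <= x_i <= 9
Step 1: y^k = 0.0, reduced costs: (11.0, 5.0)
  x^k = (0.0, 0.0), subgradient = b - a^T x = 6.0
  y^{k+1} = 0.0 + 0.25*6.0 = 1.5
Step 2: y^k = 1.5, reduced costs: (3.5, -4.0)
  x^k = (0.0, 9.0), subgradient = b - a^T x = -48.0
  y^{k+1} = 1.5 + 0.25*-48.0 = -10.5
Step 3: y^k = -10.5, reduced costs: (63.5, 68.0)
  x^k = (0.0, 0.0), subgradient = b - a^T x = 6.0
  y^{k+1} = -10.5 + 0.25*6.0 = -9.0
Step 4: y^k = -9.0, reduced costs: (56.0, 59.0)
  x^k = (0.0, 0.0), subgradient = b - a^T x = 6.0
  y^{k+1} = -9.0 + 0.25*6.0 = -7.5
Dual objective at y_4 = -7.5: reduced costs (48.5, 50.0), box minimizer x = (0.0, 0.0)
g(y_4) = b*y + (c1 - a1*y)*x1 + (c2 - a2*y)*x2 = 6*(-7.5) + 48.5*0.0 + 50.0*0.0 = -45.0 + 0.0 + 0.0 = -45.0


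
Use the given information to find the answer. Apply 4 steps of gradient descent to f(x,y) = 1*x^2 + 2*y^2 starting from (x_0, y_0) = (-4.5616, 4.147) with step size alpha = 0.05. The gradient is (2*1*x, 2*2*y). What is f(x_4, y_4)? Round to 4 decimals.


Gradient descent on f(x,y) = 1*x^2 + 2*y^2.
Starting point: (-4.5616, 4.147), alpha = 0.05
Step 1: grad_x = 2*1*-4.5616 = -9.1232, grad_y = 2*2*4.147 = 16.588
  x_1 = -4.5616 - 0.05*-9.1232 = -4.1054
  y_1 = 4.147 - 0.05*16.588 = 3.3176
Step 2: grad_x = 2*1*-4.1054 = -8.2109, grad_y = 2*2*3.3176 = 13.2704
  x_2 = -4.1054 - 0.05*-8.2109 = -3.6949
  y_2 = 3.3176 - 0.05*13.2704 = 2.6541
Step 3: grad_x = 2*1*-3.6949 = -7.3898, grad_y = 2*2*2.6541 = 10.6163
  x_3 = -3.6949 - 0.05*-7.3898 = -3.3254
  y_3 = 2.6541 - 0.05*10.6163 = 2.1233
Step 4: grad_x = 2*1*-3.3254 = -6.6508, grad_y = 2*2*2.1233 = 8.4931
  x_4 = -3.3254 - 0.05*-6.6508 = -2.9929
  y_4 = 2.1233 - 0.05*8.4931 = 1.6986
f(-2.9929, 1.6986) = 1*(-2.9929)^2 + 2*1.6986^2 = 14.7278


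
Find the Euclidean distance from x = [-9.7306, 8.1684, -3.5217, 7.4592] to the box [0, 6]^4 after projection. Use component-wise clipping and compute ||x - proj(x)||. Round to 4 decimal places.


Project each component onto [0, 6].
clip(-9.7306) = 0.0, clip(8.1684) = 6.0, clip(-3.5217) = 0.0, clip(7.4592) = 6.0
Projection = [0.0, 6.0, 0.0, 6.0]
Squared diffs: [94.6846, 4.702, 12.4024, 2.1293]
Distance = sqrt(113.9183) = 10.6732


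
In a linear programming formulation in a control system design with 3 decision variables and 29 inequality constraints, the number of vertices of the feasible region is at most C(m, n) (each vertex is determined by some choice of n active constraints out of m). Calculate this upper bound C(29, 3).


Each vertex corresponds to some choice of n active constraints out of m, so the number of vertices is at most C(m, n) = m! / (n!(m-n)!).
m = 29, n = 3
Numerator: 29 * 28 * 27
Denominator: 3! = 6
C(29, 3) = 3654


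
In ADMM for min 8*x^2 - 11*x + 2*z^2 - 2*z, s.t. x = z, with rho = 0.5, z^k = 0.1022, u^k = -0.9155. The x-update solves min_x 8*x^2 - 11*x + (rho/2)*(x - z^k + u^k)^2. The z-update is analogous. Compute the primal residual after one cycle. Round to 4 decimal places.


ADMM iteration with rho = 0.5, z^k = 0.1022, u^k = -0.9155
Step 1: x-update.
Minimize 8*x^2 - 11*x + (0.5/2)*(x - 0.1022 - 0.9155)^2
FOC: (2*8 + 0.5)*x = 11 + 0.5*(0.1022 + 0.9155)
x^{k+1} = 0.6975
Step 2: z-update.
Minimize 2*z^2 - 2*z + (0.5/2)*(0.6975 - z - 0.9155)^2
FOC: (2*2 + 0.5)*z = 2 + 0.5*(0.6975 - 0.9155)
z^{k+1} = 0.4202
Step 3: u-update.
u^{k+1} = -0.9155 + 0.6975 - 0.4202 = -0.6382
Step 4: Primal residual = |0.6975 - 0.4202| = 0.2773


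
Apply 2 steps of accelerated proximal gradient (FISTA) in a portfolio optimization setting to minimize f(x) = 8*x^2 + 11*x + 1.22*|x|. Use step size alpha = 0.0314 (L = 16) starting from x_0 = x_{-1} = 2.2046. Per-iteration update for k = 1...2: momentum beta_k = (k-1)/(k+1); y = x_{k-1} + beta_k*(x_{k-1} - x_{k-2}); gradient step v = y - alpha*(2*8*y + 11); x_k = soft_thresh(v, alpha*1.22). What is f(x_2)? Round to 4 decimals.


FISTA on f(x) = 8*x^2 + 11*x + 1.22*|x|
L = 16, alpha = 0.0314
Iteration 1: beta = 0.0, y = 2.2046 + 0.0*(2.2046 - 2.2046) = 2.2046
  grad(y) = 46.2736, v = y - alpha*grad = 0.7516
  prox(v) = soft_thresh(0.7516, 0.0383) = 0.7133
Iteration 2: beta = 0.3333, y = 0.7133 + 0.3333*(0.7133 - 2.2046) = 0.2162
  grad(y) = 14.4592, v = y - alpha*grad = -0.2378
  prox(v) = soft_thresh(-0.2378, 0.0383) = -0.1995
f(x_2) = 8*(-0.1995)^2 + 11*(-0.1995) + 1.22*|-0.1995| = -1.6328


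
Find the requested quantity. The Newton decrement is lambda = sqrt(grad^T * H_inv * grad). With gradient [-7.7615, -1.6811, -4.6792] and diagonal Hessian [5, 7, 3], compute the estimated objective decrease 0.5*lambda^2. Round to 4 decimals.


Step 1: H is diagonal, so H^(-1) * g = [-1.5523, -0.2402, -1.5597].
Step 2: g^T H^(-1) g = sum_i g_i^2 / H_ii
  = (-7.7615)^2/5 + (-1.6811)^2/7 + (-4.6792)^2/3
  = 12.0482 + 0.4037 + 7.2983 = 19.7502
Step 3: Objective decrease = 0.5 * g^T H^(-1) g = 9.8751


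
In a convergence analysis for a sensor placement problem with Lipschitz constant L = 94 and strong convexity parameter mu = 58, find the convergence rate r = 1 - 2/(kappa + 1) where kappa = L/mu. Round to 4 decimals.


Step 1: Compute the condition number.
kappa = L/mu = 94/58 = 1.6207
Step 2: Compute the convergence rate.
r = 1 - 2/(kappa + 1) = 1 - 2*mu/(L + mu) = (L - mu)/(L + mu) = 36/152 = 0.2368


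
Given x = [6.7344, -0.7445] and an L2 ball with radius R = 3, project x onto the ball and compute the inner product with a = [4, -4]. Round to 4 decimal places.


Step 1: Compute ||x|| (intermediates to 6 decimals).
||x|| = sqrt(6.7344^2 + (-0.7445)^2) = 6.775428
Step 2: Project.
Since ||x|| > R, scale = R/||x|| = 3/6.775428 = 0.442776, proj(x) = scale * x
proj(x) = [2.981831, -0.329647]
Step 3: Dot product.
a^T * proj(x) = 4*2.981831 - 4*(-0.329647) = 13.2459


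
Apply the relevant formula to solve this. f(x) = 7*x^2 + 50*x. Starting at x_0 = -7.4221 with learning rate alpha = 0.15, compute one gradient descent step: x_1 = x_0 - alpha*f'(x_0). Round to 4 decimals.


We compute the gradient at x_0 and apply the update.
f'(x) = 14*x + 50
f'(-7.4221) = 14*-7.4221 + 50 = -53.9094
x_1 = -7.4221 - 0.15*-53.9094 = 0.6643


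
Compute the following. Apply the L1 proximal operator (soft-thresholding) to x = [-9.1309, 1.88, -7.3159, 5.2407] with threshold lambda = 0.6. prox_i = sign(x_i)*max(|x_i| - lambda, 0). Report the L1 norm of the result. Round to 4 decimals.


Soft-thresholding with lambda = 0.6:
prox(-9.1309) = sign(-9.1309)*max(|-9.1309| - 0.6, 0) = -8.5309
prox(1.88) = sign(1.88)*max(|1.88| - 0.6, 0) = 1.28
prox(-7.3159) = sign(-7.3159)*max(|-7.3159| - 0.6, 0) = -6.7159
prox(5.2407) = sign(5.2407)*max(|5.2407| - 0.6, 0) = 4.6407
prox(x) = [-8.5309, 1.28, -6.7159, 4.6407]
||prox(x)||_1 = 8.5309 + 1.28 + 6.7159 + 4.6407 = 21.1675


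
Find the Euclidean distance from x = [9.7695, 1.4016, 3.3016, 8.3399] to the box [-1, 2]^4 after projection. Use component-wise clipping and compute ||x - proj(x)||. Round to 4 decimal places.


Project each component onto [-1, 2].
clip(9.7695) = 2.0, clip(1.4016) = 1.4016, clip(3.3016) = 2.0, clip(8.3399) = 2.0
Projection = [2.0, 1.4016, 2.0, 2.0]
Squared diffs: [60.3651, 0.0, 1.6942, 40.1943]
Distance = sqrt(102.2536) = 10.1121


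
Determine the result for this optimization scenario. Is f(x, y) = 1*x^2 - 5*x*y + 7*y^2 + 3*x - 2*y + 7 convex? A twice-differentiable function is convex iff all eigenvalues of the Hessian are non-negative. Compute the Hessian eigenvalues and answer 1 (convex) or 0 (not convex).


The Hessian of f(x,y) = 1*x^2 - 5*x*y + 7*y^2 + 3*x - 2*y + 7 is:
H = [[2, -5], [-5, 14]]
Trace = 2 + 14 = 16
Determinant = 2*14 - (-5)^2 = 3
Discriminant = (16)^2 - 4*3 = 244.0
Eigenvalues: lambda_1 = 0.1898, lambda_2 = 15.8102
The function is convex.

1


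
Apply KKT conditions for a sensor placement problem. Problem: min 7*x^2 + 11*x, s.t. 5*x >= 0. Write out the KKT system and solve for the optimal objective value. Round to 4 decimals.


Step 1: Try lambda = 0 (constraint inactive).
x_unc = -11/(2*7) = -0.7857
Check: 5*-0.7857 = -3.9285 < 0 -- violated!
Step 2: Constraint must be active: 5*x = 0
x* = 0/5 = 0.0
lambda = (2*7*0.0 + 11)/5 = 2.2
Step 3: Compute optimal value.
f(x*) = 7*0.0^2 + 11*0.0 = 0.0


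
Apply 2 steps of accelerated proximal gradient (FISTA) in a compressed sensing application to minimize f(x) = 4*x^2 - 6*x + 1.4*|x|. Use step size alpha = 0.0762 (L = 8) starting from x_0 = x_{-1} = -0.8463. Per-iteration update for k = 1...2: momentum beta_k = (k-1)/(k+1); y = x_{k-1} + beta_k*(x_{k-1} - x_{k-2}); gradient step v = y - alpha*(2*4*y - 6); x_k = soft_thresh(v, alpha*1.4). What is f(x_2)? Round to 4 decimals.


FISTA on f(x) = 4*x^2 - 6*x + 1.4*|x|
L = 8, alpha = 0.0762
Iteration 1: beta = 0.0, y = -0.8463 + 0.0*(-0.8463 + 0.8463) = -0.8463
  grad(y) = -12.7704, v = y - alpha*grad = 0.1268
  prox(v) = soft_thresh(0.1268, 0.1067) = 0.0201
Iteration 2: beta = 0.3333, y = 0.0201 + 0.3333*(0.0201 + 0.8463) = 0.3089
  grad(y) = -3.5285, v = y - alpha*grad = 0.5778
  prox(v) = soft_thresh(0.5778, 0.1067) = 0.4711
f(x_2) = 4*0.4711^2 - 6*0.4711 + 1.4*|0.4711| = -1.2793


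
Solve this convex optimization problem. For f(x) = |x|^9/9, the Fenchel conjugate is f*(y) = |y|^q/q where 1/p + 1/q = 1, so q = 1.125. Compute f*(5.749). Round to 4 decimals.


The conjugate exponent q satisfies 1/p + 1/q = 1.
p = 9, so q = 9/(9 - 1) = 1.125
|y|^q = 5.749^1.125 = 7.1539
f*(5.749) = 7.1539 / 1.125 = 6.359


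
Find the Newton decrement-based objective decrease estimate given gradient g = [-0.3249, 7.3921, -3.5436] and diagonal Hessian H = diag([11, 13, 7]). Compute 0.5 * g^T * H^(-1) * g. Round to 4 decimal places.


Step 1: H is diagonal, so H^(-1) * g = [-0.0295, 0.5686, -0.5062].
Step 2: g^T H^(-1) g = sum_i g_i^2 / H_ii
  = (-0.3249)^2/11 + (7.3921)^2/13 + (-3.5436)^2/7
  = 0.0096 + 4.2033 + 1.7939 = 6.0068
Step 3: Objective decrease = 0.5 * g^T H^(-1) g = 3.0034


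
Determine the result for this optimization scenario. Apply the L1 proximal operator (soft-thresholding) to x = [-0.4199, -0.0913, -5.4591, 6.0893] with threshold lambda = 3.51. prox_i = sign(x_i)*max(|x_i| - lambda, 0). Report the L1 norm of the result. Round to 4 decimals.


Soft-thresholding with lambda = 3.51:
prox(-0.4199) = sign(-0.4199)*max(|-0.4199| - 3.51, 0) = 0.0
prox(-0.0913) = sign(-0.0913)*max(|-0.0913| - 3.51, 0) = 0.0
prox(-5.4591) = sign(-5.4591)*max(|-5.4591| - 3.51, 0) = -1.9491
prox(6.0893) = sign(6.0893)*max(|6.0893| - 3.51, 0) = 2.5793
prox(x) = [0.0, 0.0, -1.9491, 2.5793]
||prox(x)||_1 = 0.0 + 0.0 + 1.9491 + 2.5793 = 4.5284


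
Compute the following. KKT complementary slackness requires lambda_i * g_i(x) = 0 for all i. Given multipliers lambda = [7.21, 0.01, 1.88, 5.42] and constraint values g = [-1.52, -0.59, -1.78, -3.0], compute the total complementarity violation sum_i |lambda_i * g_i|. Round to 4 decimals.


KKT complementary slackness check:
lambda_1 * g_1 = 7.21 * -1.52 = -10.9592
lambda_2 * g_2 = 0.01 * -0.59 = -0.0059
lambda_3 * g_3 = 1.88 * -1.78 = -3.3464
lambda_4 * g_4 = 5.42 * -3.0 = -16.26
Total violation = 10.9592 + 0.0059 + 3.3464 + 16.26 = 30.5715


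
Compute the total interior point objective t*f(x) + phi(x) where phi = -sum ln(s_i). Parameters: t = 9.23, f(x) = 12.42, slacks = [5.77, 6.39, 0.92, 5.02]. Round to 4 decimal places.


Step 1: Compute log-barrier.
ln values: [1.7527, 1.8547, -0.0834, 1.6134]
phi = -(1.7527 + 1.8547 - 0.0834 + 1.6134) = -5.1375
Step 2: Compute augmented objective.
t*f(x) = 9.23*12.42 = 114.6366
Total = 114.6366 - 5.1375 = 109.4991


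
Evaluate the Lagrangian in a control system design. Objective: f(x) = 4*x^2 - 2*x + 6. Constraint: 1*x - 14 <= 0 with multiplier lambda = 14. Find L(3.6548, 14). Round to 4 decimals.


Step 1: Evaluate f(x).
f(3.6548) = 4*3.6548^2 - 2*3.6548 + 6 = 52.1207
Step 2: Evaluate g(x).
g(3.6548) = 1*3.6548 - 14 = -10.3452
Step 3: Compute Lagrangian.
L = 52.1207 + 14*-10.3452 = -92.7121


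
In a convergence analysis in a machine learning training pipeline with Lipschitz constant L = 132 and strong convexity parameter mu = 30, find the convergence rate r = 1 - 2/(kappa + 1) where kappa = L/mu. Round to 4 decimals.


Step 1: Compute the condition number.
kappa = L/mu = 132/30 = 4.4
Step 2: Compute the convergence rate.
r = 1 - 2/(kappa + 1) = 1 - 2*mu/(L + mu) = (L - mu)/(L + mu) = 102/162 = 0.6296


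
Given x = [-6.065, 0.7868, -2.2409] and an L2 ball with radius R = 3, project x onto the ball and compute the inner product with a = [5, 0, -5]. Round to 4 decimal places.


Step 1: Compute ||x|| (intermediates to 6 decimals).
||x|| = sqrt((-6.065)^2 + 0.7868^2 + (-2.2409)^2) = 6.513441
Step 2: Project.
Since ||x|| > R, scale = R/||x|| = 3/6.513441 = 0.460586, proj(x) = scale * x
proj(x) = [-2.793454, 0.362389, -1.032127]
Step 3: Dot product.
a^T * proj(x) = 5*(-2.793454) + 0*0.362389 - 5*(-1.032127) = -8.8066


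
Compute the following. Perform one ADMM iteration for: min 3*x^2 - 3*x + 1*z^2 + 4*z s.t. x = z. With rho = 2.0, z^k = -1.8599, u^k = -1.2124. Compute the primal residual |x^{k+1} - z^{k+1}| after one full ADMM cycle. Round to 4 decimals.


ADMM iteration with rho = 2.0, z^k = -1.8599, u^k = -1.2124
Step 1: x-update.
Minimize 3*x^2 - 3*x + (2.0/2)*(x + 1.8599 - 1.2124)^2
FOC: (2*3 + 2.0)*x = 3 + 2.0*(-1.8599 + 1.2124)
x^{k+1} = 0.2131
Step 2: z-update.
Minimize 1*z^2 + 4*z + (2.0/2)*(0.2131 - z - 1.2124)^2
FOC: (2*1 + 2.0)*z = -4 + 2.0*(0.2131 - 1.2124)
z^{k+1} = -1.4996
Step 3: u-update.
u^{k+1} = -1.2124 + 0.2131 + 1.4996 = 0.5004
Step 4: Primal residual = |0.2131 + 1.4996| = 1.7128


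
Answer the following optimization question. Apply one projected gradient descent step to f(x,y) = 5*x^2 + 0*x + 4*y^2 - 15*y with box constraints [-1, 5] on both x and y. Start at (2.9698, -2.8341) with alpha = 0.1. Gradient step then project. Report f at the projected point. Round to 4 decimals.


Step 1: Compute gradient at (2.9698, -2.8341).
grad_x = 2*5*2.9698 + 0 = 29.698
grad_y = 2*4*-2.8341 - 15 = -37.6728
Step 2: Gradient step.
x_raw = 2.9698 - 0.1*29.698 = 0.0
y_raw = -2.8341 - 0.1*-37.6728 = 0.9332
Step 3: Project onto [-1, 5].
x_proj = clip(0.0) = 0.0
y_proj = clip(0.9332) = 0.9332
Step 4: Evaluate f.
f(0.0, 0.9332) = -10.5144


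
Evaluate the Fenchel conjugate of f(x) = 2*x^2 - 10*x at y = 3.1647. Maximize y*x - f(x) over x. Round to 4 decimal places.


f*(y) = sup_x {y*x - a*x^2 - b*x} = sup_x {(y-b)*x - a*x^2}
FOC: (y - b) - 2a*x = 0 => x* = (y - b)/(2a)
x* = (3.1647 + 10)/(2*2) = 3.2912
f*(3.1647) = (y-b)^2/(4a) = (3.1647 + 10)^2/(4*2)
= 173.3093/8 = 21.6637


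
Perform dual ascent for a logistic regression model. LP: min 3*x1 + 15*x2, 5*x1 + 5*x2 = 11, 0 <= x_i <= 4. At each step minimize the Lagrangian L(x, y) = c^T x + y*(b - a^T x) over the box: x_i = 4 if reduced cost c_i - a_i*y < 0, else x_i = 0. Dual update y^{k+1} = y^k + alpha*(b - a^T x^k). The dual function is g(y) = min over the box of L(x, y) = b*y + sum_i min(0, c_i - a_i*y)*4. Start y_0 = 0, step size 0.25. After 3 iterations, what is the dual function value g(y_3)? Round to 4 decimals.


Dual ascent for LP: min 3*x1 + 15*x2, 5*x1 + 5*x2 = 11, 0 <= x_i <= 4
Step 1: y^k = 0.0, reduced costs: (3.0, 15.0)
  x^k = (0.0, 0.0), subgradient = b - a^T x = 11.0
  y^{k+1} = 0.0 + 0.25*11.0 = 2.75
Step 2: y^k = 2.75, reduced costs: (-10.75, 1.25)
  x^k = (4.0, 0.0), subgradient = b - a^T x = -9.0
  y^{k+1} = 2.75 + 0.25*-9.0 = 0.5
Step 3: y^k = 0.5, reduced costs: (0.5, 12.5)
  x^k = (0.0, 0.0), subgradient = b - a^T x = 11.0
  y^{k+1} = 0.5 + 0.25*11.0 = 3.25
Dual objective at y_3 = 3.25: reduced costs (-13.25, -1.25), box minimizer x = (4.0, 4.0)
g(y_3) = b*y + (c1 - a1*y)*x1 + (c2 - a2*y)*x2 = 11*3.25 + (-13.25)*4.0 + (-1.25)*4.0 = 35.75 - 53.0 - 5.0 = -22.25


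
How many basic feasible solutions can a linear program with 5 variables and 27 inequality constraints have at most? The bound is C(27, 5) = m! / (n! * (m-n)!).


Each vertex corresponds to some choice of n active constraints out of m, so the number of vertices is at most C(m, n) = m! / (n!(m-n)!).
m = 27, n = 5
Numerator: 27 * 26 * 25 * 24 * 23
Denominator: 5! = 120
C(27, 5) = 80730


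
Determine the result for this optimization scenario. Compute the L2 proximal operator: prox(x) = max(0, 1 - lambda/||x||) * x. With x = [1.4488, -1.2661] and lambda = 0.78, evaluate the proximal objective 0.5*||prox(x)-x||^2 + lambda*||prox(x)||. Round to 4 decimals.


Step 1: Compute ||x||.
||x|| = 1.9241
Step 2: Compute scaling factor.
scale = max(0, 1 - 0.78/1.9241) = 0.5946
Step 3: prox(x) = [0.8615, -0.7528]
||prox(x)|| = 1.1441
Step 4: Proximal objective.
0.5*||prox-x||^2 = 0.3042
lambda*||prox|| = 0.8924
Total = 1.1966


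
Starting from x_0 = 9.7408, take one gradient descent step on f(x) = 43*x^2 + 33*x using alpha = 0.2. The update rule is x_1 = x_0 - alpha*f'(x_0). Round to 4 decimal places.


We compute the gradient at x_0 and apply the update.
f'(x) = 86*x + 33
f'(9.7408) = 86*9.7408 + 33 = 870.7088
x_1 = 9.7408 - 0.2*870.7088 = -164.401


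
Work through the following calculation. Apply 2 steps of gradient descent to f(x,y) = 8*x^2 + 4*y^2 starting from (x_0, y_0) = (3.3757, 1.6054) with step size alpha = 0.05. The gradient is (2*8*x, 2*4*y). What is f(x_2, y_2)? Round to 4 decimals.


Gradient descent on f(x,y) = 8*x^2 + 4*y^2.
Starting point: (3.3757, 1.6054), alpha = 0.05
Step 1: grad_x = 2*8*3.3757 = 54.0112, grad_y = 2*4*1.6054 = 12.8432
  x_1 = 3.3757 - 0.05*54.0112 = 0.6751
  y_1 = 1.6054 - 0.05*12.8432 = 0.9632
Step 2: grad_x = 2*8*0.6751 = 10.8022, grad_y = 2*4*0.9632 = 7.7059
  x_2 = 0.6751 - 0.05*10.8022 = 0.135
  y_2 = 0.9632 - 0.05*7.7059 = 0.5779
f(0.135, 0.5779) = 8*0.135^2 + 4*0.5779^2 = 1.4819


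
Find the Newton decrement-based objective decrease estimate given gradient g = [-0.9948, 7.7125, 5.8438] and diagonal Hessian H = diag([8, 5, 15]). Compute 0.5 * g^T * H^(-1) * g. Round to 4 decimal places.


Step 1: H is diagonal, so H^(-1) * g = [-0.1244, 1.5425, 0.3896].
Step 2: g^T H^(-1) g = sum_i g_i^2 / H_ii
  = (-0.9948)^2/8 + (7.7125)^2/5 + (5.8438)^2/15
  = 0.1237 + 11.8965 + 2.2767 = 14.2969
Step 3: Objective decrease = 0.5 * g^T H^(-1) g = 7.1485


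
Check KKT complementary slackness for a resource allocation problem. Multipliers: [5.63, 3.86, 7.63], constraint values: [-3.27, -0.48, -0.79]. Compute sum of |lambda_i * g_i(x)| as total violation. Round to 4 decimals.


KKT complementary slackness check:
lambda_1 * g_1 = 5.63 * -3.27 = -18.4101
lambda_2 * g_2 = 3.86 * -0.48 = -1.8528
lambda_3 * g_3 = 7.63 * -0.79 = -6.0277
Total violation = 18.4101 + 1.8528 + 6.0277 = 26.2906


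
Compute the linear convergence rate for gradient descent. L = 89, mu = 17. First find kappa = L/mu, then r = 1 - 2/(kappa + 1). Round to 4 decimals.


Step 1: Compute the condition number.
kappa = L/mu = 89/17 = 5.2353
Step 2: Compute the convergence rate.
r = 1 - 2/(kappa + 1) = 1 - 2*mu/(L + mu) = (L - mu)/(L + mu) = 72/106 = 0.6792


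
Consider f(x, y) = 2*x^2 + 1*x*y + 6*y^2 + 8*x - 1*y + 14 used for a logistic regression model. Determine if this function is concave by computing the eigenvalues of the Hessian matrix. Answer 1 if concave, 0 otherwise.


The Hessian of f(x,y) = 2*x^2 + 1*x*y + 6*y^2 + 8*x - 1*y + 14 is:
H = [[4, 1], [1, 12]]
Trace = 4 + 12 = 16
Determinant = 4*12 - (1)^2 = 47
Discriminant = (16)^2 - 4*47 = 68.0
Eigenvalues: lambda_1 = 3.8769, lambda_2 = 12.1231
The function is not concave.

0


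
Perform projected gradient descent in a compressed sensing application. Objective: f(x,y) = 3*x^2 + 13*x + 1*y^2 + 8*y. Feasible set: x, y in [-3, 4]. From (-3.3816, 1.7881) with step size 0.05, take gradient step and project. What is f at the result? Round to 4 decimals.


Step 1: Compute gradient at (-3.3816, 1.7881).
grad_x = 2*3*-3.3816 + 13 = -7.2896
grad_y = 2*1*1.7881 + 8 = 11.5762
Step 2: Gradient step.
x_raw = -3.3816 - 0.05*-7.2896 = -3.0171
y_raw = 1.7881 - 0.05*11.5762 = 1.2093
Step 3: Project onto [-3, 4].
x_proj = clip(-3.0171) = -3.0
y_proj = clip(1.2093) = 1.2093
Step 4: Evaluate f.
f(-3.0, 1.2093) = -0.8633


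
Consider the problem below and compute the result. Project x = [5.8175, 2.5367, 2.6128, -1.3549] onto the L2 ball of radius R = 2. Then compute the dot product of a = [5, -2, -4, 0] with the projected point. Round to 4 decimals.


Step 1: Compute ||x|| (intermediates to 6 decimals).
||x|| = sqrt(5.8175^2 + 2.5367^2 + 2.6128^2 + (-1.3549)^2) = 6.995758
Step 2: Project.
Since ||x|| > R, scale = R/||x|| = 2/6.995758 = 0.285888, proj(x) = scale * x
proj(x) = [1.663153, 0.725212, 0.746968, -0.38735]
Step 3: Dot product.
a^T * proj(x) = 5*1.663153 - 2*0.725212 - 4*0.746968 + 0*(-0.38735) = 3.8775


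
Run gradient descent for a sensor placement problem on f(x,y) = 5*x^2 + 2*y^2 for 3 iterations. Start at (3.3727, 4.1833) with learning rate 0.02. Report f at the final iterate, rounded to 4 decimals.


Gradient descent on f(x,y) = 5*x^2 + 2*y^2.
Starting point: (3.3727, 4.1833), alpha = 0.02
Step 1: grad_x = 2*5*3.3727 = 33.727, grad_y = 2*2*4.1833 = 16.7332
  x_1 = 3.3727 - 0.02*33.727 = 2.6982
  y_1 = 4.1833 - 0.02*16.7332 = 3.8486
Step 2: grad_x = 2*5*2.6982 = 26.9816, grad_y = 2*2*3.8486 = 15.3945
  x_2 = 2.6982 - 0.02*26.9816 = 2.1585
  y_2 = 3.8486 - 0.02*15.3945 = 3.5407
Step 3: grad_x = 2*5*2.1585 = 21.5853, grad_y = 2*2*3.5407 = 14.163
  x_3 = 2.1585 - 0.02*21.5853 = 1.7268
  y_3 = 3.5407 - 0.02*14.163 = 3.2575
f(1.7268, 3.2575) = 5*1.7268^2 + 2*3.2575^2 = 36.132


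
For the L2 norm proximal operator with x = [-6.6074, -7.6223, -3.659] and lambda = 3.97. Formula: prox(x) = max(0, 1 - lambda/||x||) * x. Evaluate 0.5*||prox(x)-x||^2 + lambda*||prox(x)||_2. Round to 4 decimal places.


Step 1: Compute ||x||.
||x|| = 10.7306
Step 2: Compute scaling factor.
scale = max(0, 1 - 3.97/10.7306) = 0.63
Step 3: prox(x) = [-4.1629, -4.8023, -2.3053]
||prox(x)|| = 6.7606
Step 4: Proximal objective.
0.5*||prox-x||^2 = 7.8805
lambda*||prox|| = 26.8396
Total = 34.72


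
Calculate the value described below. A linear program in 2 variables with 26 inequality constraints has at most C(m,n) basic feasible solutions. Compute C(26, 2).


Each vertex corresponds to some choice of n active constraints out of m, so the number of vertices is at most C(m, n) = m! / (n!(m-n)!).
m = 26, n = 2
Numerator: 26 * 25
Denominator: 2! = 2
C(26, 2) = 325


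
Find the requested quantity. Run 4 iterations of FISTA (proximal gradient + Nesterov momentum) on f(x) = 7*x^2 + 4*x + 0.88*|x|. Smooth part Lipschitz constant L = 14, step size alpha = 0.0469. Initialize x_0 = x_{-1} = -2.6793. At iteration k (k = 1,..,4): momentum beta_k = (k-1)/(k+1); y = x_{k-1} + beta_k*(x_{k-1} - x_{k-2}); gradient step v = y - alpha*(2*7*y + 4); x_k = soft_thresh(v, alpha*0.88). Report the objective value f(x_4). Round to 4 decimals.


FISTA on f(x) = 7*x^2 + 4*x + 0.88*|x|
L = 14, alpha = 0.0469
Iteration 1: beta = 0.0, y = -2.6793 + 0.0*(-2.6793 + 2.6793) = -2.6793
  grad(y) = -33.5102, v = y - alpha*grad = -1.1077
  prox(v) = soft_thresh(-1.1077, 0.0413) = -1.0664
Iteration 2: beta = 0.3333, y = -1.0664 + 0.3333*(-1.0664 + 2.6793) = -0.5288
  grad(y) = -3.4027, v = y - alpha*grad = -0.3692
  prox(v) = soft_thresh(-0.3692, 0.0413) = -0.3279
Iteration 3: beta = 0.5, y = -0.3279 + 0.5*(-0.3279 + 1.0664) = 0.0413
  grad(y) = 4.5788, v = y - alpha*grad = -0.1734
  prox(v) = soft_thresh(-0.1734, 0.0413) = -0.1321
Iteration 4: beta = 0.6, y = -0.1321 + 0.6*(-0.1321 + 0.3279) = -0.0147
  grad(y) = 3.7947, v = y - alpha*grad = -0.1926
  prox(v) = soft_thresh(-0.1926, 0.0413) = -0.1514
f(x_4) = 7*(-0.1514)^2 + 4*(-0.1514) + 0.88*|-0.1514| = -0.3119


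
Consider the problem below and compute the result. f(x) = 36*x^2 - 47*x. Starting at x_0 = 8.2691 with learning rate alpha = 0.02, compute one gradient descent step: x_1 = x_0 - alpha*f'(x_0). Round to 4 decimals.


We compute the gradient at x_0 and apply the update.
f'(x) = 72*x - 47
f'(8.2691) = 72*8.2691 - 47 = 548.3752
x_1 = 8.2691 - 0.02*548.3752 = -2.6984


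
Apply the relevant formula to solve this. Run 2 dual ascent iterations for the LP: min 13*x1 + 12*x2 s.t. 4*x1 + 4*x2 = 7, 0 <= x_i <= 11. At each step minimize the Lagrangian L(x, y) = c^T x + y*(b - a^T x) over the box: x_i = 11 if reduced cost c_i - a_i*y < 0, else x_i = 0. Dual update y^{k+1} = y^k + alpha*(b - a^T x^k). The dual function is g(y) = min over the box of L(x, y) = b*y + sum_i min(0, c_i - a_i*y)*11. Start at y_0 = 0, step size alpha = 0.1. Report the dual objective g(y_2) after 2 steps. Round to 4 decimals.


Dual ascent for LP: min 13*x1 + 12*x2, 4*x1 + 4*x2 = 7, 0 <= x_i <= 11
Step 1: y^k = 0.0, reduced costs: (13.0, 12.0)
  x^k = (0.0, 0.0), subgradient = b - a^T x = 7.0
  y^{k+1} = 0.0 + 0.1*7.0 = 0.7
Step 2: y^k = 0.7, reduced costs: (10.2, 9.2)
  x^k = (0.0, 0.0), subgradient = b - a^T x = 7.0
  y^{k+1} = 0.7 + 0.1*7.0 = 1.4
Dual objective at y_2 = 1.4: reduced costs (7.4, 6.4), box minimizer x = (0.0, 0.0)
g(y_2) = b*y + (c1 - a1*y)*x1 + (c2 - a2*y)*x2 = 7*1.4 + 7.4*0.0 + 6.4*0.0 = 9.8 + 0.0 + 0.0 = 9.8
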